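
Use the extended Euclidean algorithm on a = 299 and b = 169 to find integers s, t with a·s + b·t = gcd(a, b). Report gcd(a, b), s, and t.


Euclidean algorithm on (299, 169) — divide until remainder is 0:
  299 = 1 · 169 + 130
  169 = 1 · 130 + 39
  130 = 3 · 39 + 13
  39 = 3 · 13 + 0
gcd(299, 169) = 13.
Track Bezout coefficients alongside the remainders: start with r₀ = 299 = a·1 + b·0 (s = 1, t = 0) and r₁ = 169 = a·0 + b·1 (s = 0, t = 1); each new remainder r_{k+1} = r_{k-1} − q_k·r_k inherits s_{k+1} = s_{k-1} − q_k·s_k, t_{k+1} = t_{k-1} − q_k·t_k, so r_k = a·s_k + b·t_k at every step:
  q = 1: r = 130, s = 1 − 1·0 = 1, t = 0 − 1·1 = -1  (check: 299·1 + 169·(-1) = 130)
  q = 1: r = 39, s = 0 − 1·1 = -1, t = 1 − 1·(-1) = 2  (check: 299·(-1) + 169·2 = 39)
  q = 3: r = 13, s = 1 − 3·(-1) = 4, t = -1 − 3·2 = -7  (check: 299·4 + 169·(-7) = 13)
The row with r = 13 (the gcd) gives the Bezout coefficients s = 4, t = -7.
Result: 299 · (4) + 169 · (-7) = 13.

gcd(299, 169) = 13; s = 4, t = -7 (check: 299·4 + 169·(-7) = 13).


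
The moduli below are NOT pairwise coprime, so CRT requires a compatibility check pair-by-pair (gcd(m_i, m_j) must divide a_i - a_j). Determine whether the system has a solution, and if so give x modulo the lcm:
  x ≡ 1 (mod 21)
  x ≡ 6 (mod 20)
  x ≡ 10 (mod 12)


Moduli 21, 20, 12 are not pairwise coprime, so CRT works modulo lcm(m_i) when all pairwise compatibility conditions hold.
Pairwise compatibility: gcd(m_i, m_j) must divide a_i - a_j for every pair.
Merge one congruence at a time:
  Start: x ≡ 1 (mod 21).
  Combine with x ≡ 6 (mod 20): gcd(21, 20) = 1; 6 - 1 = 5, which IS divisible by 1, so compatible.
    Write x = 1 + 21·t and substitute into x ≡ 6 (mod 20): 21·t ≡ 6 − 1 = 5 (mod 20).
    Reduce coefficients mod 20: 1·t ≡ 5 (mod 20).
    So t ≡ 5 (mod 20).
    Then x = 1 + 21·5 = 106, valid modulo lcm(21, 20) = 420: x ≡ 106 (mod 420).
  Combine with x ≡ 10 (mod 12): gcd(420, 12) = 12; 10 - 106 = -96, which IS divisible by 12, so compatible.
    Write x = 106 + 420·t and substitute into x ≡ 10 (mod 12): 420·t ≡ 10 − 106 = -96 (mod 12).
    Divide the congruence (and modulus) by g = 12: 35·t ≡ -8 (mod 1).
    Modulo 1 every t works; take t = 0.
    Then x = 106 + 420·0 = 106, valid modulo lcm(420, 12) = 420: x ≡ 106 (mod 420).
Verify: 106 mod 21 = 1, 106 mod 20 = 6, 106 mod 12 = 10.

x ≡ 106 (mod 420).


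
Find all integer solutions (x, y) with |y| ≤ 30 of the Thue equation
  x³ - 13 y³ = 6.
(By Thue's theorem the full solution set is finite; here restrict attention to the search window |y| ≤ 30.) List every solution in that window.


The equation is x³ - 13y³ = 6. For fixed y, x³ = 13·y³ + 6, so a solution requires the RHS to be a perfect cube.
Strategy: iterate y from -30 to 30, compute RHS = 13·y³ + 6, and check whether it is a (positive or negative) perfect cube.
Check small values of y:
  y = 0: RHS = 6 is not a perfect cube.
  y = 1: RHS = 19 is not a perfect cube.
  y = -1: RHS = -7 is not a perfect cube.
  y = 2: RHS = 110 is not a perfect cube.
  y = -2: RHS = -98 is not a perfect cube.
  y = 3: RHS = 357 is not a perfect cube.
  y = -3: RHS = -345 is not a perfect cube.
Continuing the search up to |y| = 30 finds no solutions either.
No (x, y) in the scanned range satisfies the equation.

No integer solutions with |y| ≤ 30.


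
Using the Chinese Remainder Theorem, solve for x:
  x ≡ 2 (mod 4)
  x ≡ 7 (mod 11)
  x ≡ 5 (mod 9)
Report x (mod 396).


Moduli 4, 11, 9 are pairwise coprime; by CRT there is a unique solution modulo M = 4 · 11 · 9 = 396.
Solve pairwise, accumulating the modulus:
  Start with x ≡ 2 (mod 4).
  Combine with x ≡ 7 (mod 11): since gcd(4, 11) = 1, we get a unique residue mod 44.
    Write x = 2 + 4·t and substitute into x ≡ 7 (mod 11): 4·t ≡ 7 − 2 = 5 (mod 11).
    The inverse of 4 mod 11 is 3 (since 4·3 = 12 = 1·11 + 1), so t ≡ 3·5 = 15 ≡ 4 (mod 11).
    Then x = 2 + 4·4 = 18, valid modulo lcm(4, 11) = 44: x ≡ 18 (mod 44).
  Combine with x ≡ 5 (mod 9): since gcd(44, 9) = 1, we get a unique residue mod 396.
    Write x = 18 + 44·t and substitute into x ≡ 5 (mod 9): 44·t ≡ 5 − 18 = -13 (mod 9).
    Reduce coefficients mod 9: 8·t ≡ 5 (mod 9).
    The inverse of 8 mod 9 is 8 (since 8·8 = 64 = 7·9 + 1), so t ≡ 8·5 = 40 ≡ 4 (mod 9).
    Then x = 18 + 44·4 = 194, valid modulo lcm(44, 9) = 396: x ≡ 194 (mod 396).
Verify: 194 mod 4 = 2 ✓, 194 mod 11 = 7 ✓, 194 mod 9 = 5 ✓.

x ≡ 194 (mod 396).


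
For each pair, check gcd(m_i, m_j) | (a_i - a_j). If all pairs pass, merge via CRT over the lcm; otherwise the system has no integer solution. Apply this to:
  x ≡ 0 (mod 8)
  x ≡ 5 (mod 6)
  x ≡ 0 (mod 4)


Moduli 8, 6, 4 are not pairwise coprime, so CRT works modulo lcm(m_i) when all pairwise compatibility conditions hold.
Pairwise compatibility: gcd(m_i, m_j) must divide a_i - a_j for every pair.
Merge one congruence at a time:
  Start: x ≡ 0 (mod 8).
  Combine with x ≡ 5 (mod 6): gcd(8, 6) = 2, and 5 - 0 = 5 is NOT divisible by 2.
    ⇒ system is inconsistent (no integer solution).

No solution (the system is inconsistent).


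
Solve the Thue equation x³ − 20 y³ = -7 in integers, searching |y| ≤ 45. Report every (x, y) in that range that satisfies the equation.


The equation is x³ - 20y³ = -7. For fixed y, x³ = 20·y³ − 7, so a solution requires the RHS to be a perfect cube.
Strategy: iterate y from -45 to 45, compute RHS = 20·y³ − 7, and check whether it is a (positive or negative) perfect cube.
Check small values of y:
  y = 0: RHS = -7 is not a perfect cube.
  y = 1: RHS = 13 is not a perfect cube.
  y = -1: RHS = -27 = (-3)³ ⇒ x = -3 works.
  y = 2: RHS = 153 is not a perfect cube.
  y = -2: RHS = -167 is not a perfect cube.
  y = 3: RHS = 533 is not a perfect cube.
  y = -3: RHS = -547 is not a perfect cube.
Continuing the search up to |y| = 45 finds no further solutions beyond those listed.
Collected solutions: (-3, -1).

Solutions (with |y| ≤ 45): (-3, -1).


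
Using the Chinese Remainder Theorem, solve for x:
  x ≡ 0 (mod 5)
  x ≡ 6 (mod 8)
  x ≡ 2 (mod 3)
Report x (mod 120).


Moduli 5, 8, 3 are pairwise coprime; by CRT there is a unique solution modulo M = 5 · 8 · 3 = 120.
Solve pairwise, accumulating the modulus:
  Start with x ≡ 0 (mod 5).
  Combine with x ≡ 6 (mod 8): since gcd(5, 8) = 1, we get a unique residue mod 40.
    Write x = 0 + 5·t and substitute into x ≡ 6 (mod 8): 5·t ≡ 6 − 0 = 6 (mod 8).
    The inverse of 5 mod 8 is 5 (since 5·5 = 25 = 3·8 + 1), so t ≡ 5·6 = 30 ≡ 6 (mod 8).
    Then x = 0 + 5·6 = 30, valid modulo lcm(5, 8) = 40: x ≡ 30 (mod 40).
  Combine with x ≡ 2 (mod 3): since gcd(40, 3) = 1, we get a unique residue mod 120.
    Write x = 30 + 40·t and substitute into x ≡ 2 (mod 3): 40·t ≡ 2 − 30 = -28 (mod 3).
    Reduce coefficients mod 3: 1·t ≡ 2 (mod 3).
    So t ≡ 2 (mod 3).
    Then x = 30 + 40·2 = 110, valid modulo lcm(40, 3) = 120: x ≡ 110 (mod 120).
Verify: 110 mod 5 = 0 ✓, 110 mod 8 = 6 ✓, 110 mod 3 = 2 ✓.

x ≡ 110 (mod 120).


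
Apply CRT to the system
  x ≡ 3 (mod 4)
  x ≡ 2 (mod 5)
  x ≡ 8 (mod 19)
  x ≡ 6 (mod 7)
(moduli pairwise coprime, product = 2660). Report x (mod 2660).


Product of moduli M = 4 · 5 · 19 · 7 = 2660.
Merge one congruence at a time:
  Start: x ≡ 3 (mod 4).
  Combine with x ≡ 2 (mod 5); new modulus lcm = 20.
    Write x = 3 + 4·t and substitute into x ≡ 2 (mod 5): 4·t ≡ 2 − 3 = -1 (mod 5).
    Reduce coefficients mod 5: 4·t ≡ 4 (mod 5).
    The inverse of 4 mod 5 is 4 (since 4·4 = 16 = 3·5 + 1), so t ≡ 4·4 = 16 ≡ 1 (mod 5).
    Then x = 3 + 4·1 = 7, valid modulo lcm(4, 5) = 20: x ≡ 7 (mod 20).
  Combine with x ≡ 8 (mod 19); new modulus lcm = 380.
    Write x = 7 + 20·t and substitute into x ≡ 8 (mod 19): 20·t ≡ 8 − 7 = 1 (mod 19).
    Reduce coefficients mod 19: 1·t ≡ 1 (mod 19).
    So t ≡ 1 (mod 19).
    Then x = 7 + 20·1 = 27, valid modulo lcm(20, 19) = 380: x ≡ 27 (mod 380).
  Combine with x ≡ 6 (mod 7); new modulus lcm = 2660.
    Write x = 27 + 380·t and substitute into x ≡ 6 (mod 7): 380·t ≡ 6 − 27 = -21 (mod 7).
    Reduce coefficients mod 7: 2·t ≡ 0 (mod 7).
    The inverse of 2 mod 7 is 4 (since 2·4 = 8 = 1·7 + 1), so t ≡ 4·0 = 0 ≡ 0 (mod 7).
    Then x = 27 + 380·0 = 27, valid modulo lcm(380, 7) = 2660: x ≡ 27 (mod 2660).
Verify against each original: 27 mod 4 = 3, 27 mod 5 = 2, 27 mod 19 = 8, 27 mod 7 = 6.

x ≡ 27 (mod 2660).


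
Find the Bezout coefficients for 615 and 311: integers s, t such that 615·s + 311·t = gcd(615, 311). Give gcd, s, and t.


Euclidean algorithm on (615, 311) — divide until remainder is 0:
  615 = 1 · 311 + 304
  311 = 1 · 304 + 7
  304 = 43 · 7 + 3
  7 = 2 · 3 + 1
  3 = 3 · 1 + 0
gcd(615, 311) = 1.
Track Bezout coefficients alongside the remainders: start with r₀ = 615 = a·1 + b·0 (s = 1, t = 0) and r₁ = 311 = a·0 + b·1 (s = 0, t = 1); each new remainder r_{k+1} = r_{k-1} − q_k·r_k inherits s_{k+1} = s_{k-1} − q_k·s_k, t_{k+1} = t_{k-1} − q_k·t_k, so r_k = a·s_k + b·t_k at every step:
  q = 1: r = 304, s = 1 − 1·0 = 1, t = 0 − 1·1 = -1  (check: 615·1 + 311·(-1) = 304)
  q = 1: r = 7, s = 0 − 1·1 = -1, t = 1 − 1·(-1) = 2  (check: 615·(-1) + 311·2 = 7)
  q = 43: r = 3, s = 1 − 43·(-1) = 44, t = -1 − 43·2 = -87  (check: 615·44 + 311·(-87) = 3)
  q = 2: r = 1, s = -1 − 2·44 = -89, t = 2 − 2·(-87) = 176  (check: 615·(-89) + 311·176 = 1)
The row with r = 1 (the gcd) gives the Bezout coefficients s = -89, t = 176.
Result: 615 · (-89) + 311 · (176) = 1.

gcd(615, 311) = 1; s = -89, t = 176 (check: 615·(-89) + 311·176 = 1).


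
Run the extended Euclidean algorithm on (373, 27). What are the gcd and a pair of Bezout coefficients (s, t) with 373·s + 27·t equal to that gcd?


Euclidean algorithm on (373, 27) — divide until remainder is 0:
  373 = 13 · 27 + 22
  27 = 1 · 22 + 5
  22 = 4 · 5 + 2
  5 = 2 · 2 + 1
  2 = 2 · 1 + 0
gcd(373, 27) = 1.
Track Bezout coefficients alongside the remainders: start with r₀ = 373 = a·1 + b·0 (s = 1, t = 0) and r₁ = 27 = a·0 + b·1 (s = 0, t = 1); each new remainder r_{k+1} = r_{k-1} − q_k·r_k inherits s_{k+1} = s_{k-1} − q_k·s_k, t_{k+1} = t_{k-1} − q_k·t_k, so r_k = a·s_k + b·t_k at every step:
  q = 13: r = 22, s = 1 − 13·0 = 1, t = 0 − 13·1 = -13  (check: 373·1 + 27·(-13) = 22)
  q = 1: r = 5, s = 0 − 1·1 = -1, t = 1 − 1·(-13) = 14  (check: 373·(-1) + 27·14 = 5)
  q = 4: r = 2, s = 1 − 4·(-1) = 5, t = -13 − 4·14 = -69  (check: 373·5 + 27·(-69) = 2)
  q = 2: r = 1, s = -1 − 2·5 = -11, t = 14 − 2·(-69) = 152  (check: 373·(-11) + 27·152 = 1)
The row with r = 1 (the gcd) gives the Bezout coefficients s = -11, t = 152.
Result: 373 · (-11) + 27 · (152) = 1.

gcd(373, 27) = 1; s = -11, t = 152 (check: 373·(-11) + 27·152 = 1).


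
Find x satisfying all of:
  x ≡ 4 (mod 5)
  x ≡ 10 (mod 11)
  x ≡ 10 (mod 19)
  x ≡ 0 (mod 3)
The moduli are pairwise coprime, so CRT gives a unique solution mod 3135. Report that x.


Product of moduli M = 5 · 11 · 19 · 3 = 3135.
Merge one congruence at a time:
  Start: x ≡ 4 (mod 5).
  Combine with x ≡ 10 (mod 11); new modulus lcm = 55.
    Write x = 4 + 5·t and substitute into x ≡ 10 (mod 11): 5·t ≡ 10 − 4 = 6 (mod 11).
    The inverse of 5 mod 11 is 9 (since 5·9 = 45 = 4·11 + 1), so t ≡ 9·6 = 54 ≡ 10 (mod 11).
    Then x = 4 + 5·10 = 54, valid modulo lcm(5, 11) = 55: x ≡ 54 (mod 55).
  Combine with x ≡ 10 (mod 19); new modulus lcm = 1045.
    Write x = 54 + 55·t and substitute into x ≡ 10 (mod 19): 55·t ≡ 10 − 54 = -44 (mod 19).
    Reduce coefficients mod 19: 17·t ≡ 13 (mod 19).
    The inverse of 17 mod 19 is 9 (since 17·9 = 153 = 8·19 + 1), so t ≡ 9·13 = 117 ≡ 3 (mod 19).
    Then x = 54 + 55·3 = 219, valid modulo lcm(55, 19) = 1045: x ≡ 219 (mod 1045).
  Combine with x ≡ 0 (mod 3); new modulus lcm = 3135.
    Write x = 219 + 1045·t and substitute into x ≡ 0 (mod 3): 1045·t ≡ 0 − 219 = -219 (mod 3).
    Reduce coefficients mod 3: 1·t ≡ 0 (mod 3).
    So t ≡ 0 (mod 3).
    Then x = 219 + 1045·0 = 219, valid modulo lcm(1045, 3) = 3135: x ≡ 219 (mod 3135).
Verify against each original: 219 mod 5 = 4, 219 mod 11 = 10, 219 mod 19 = 10, 219 mod 3 = 0.

x ≡ 219 (mod 3135).


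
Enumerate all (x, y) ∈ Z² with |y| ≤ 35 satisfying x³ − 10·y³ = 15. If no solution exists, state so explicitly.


The equation is x³ - 10y³ = 15. For fixed y, x³ = 10·y³ + 15, so a solution requires the RHS to be a perfect cube.
Strategy: iterate y from -35 to 35, compute RHS = 10·y³ + 15, and check whether it is a (positive or negative) perfect cube.
Check small values of y:
  y = 0: RHS = 15 is not a perfect cube.
  y = 1: RHS = 25 is not a perfect cube.
  y = -1: RHS = 5 is not a perfect cube.
  y = 2: RHS = 95 is not a perfect cube.
  y = -2: RHS = -65 is not a perfect cube.
  y = 3: RHS = 285 is not a perfect cube.
  y = -3: RHS = -255 is not a perfect cube.
Continuing the search up to |y| = 35 finds no solutions either.
No (x, y) in the scanned range satisfies the equation.

No integer solutions with |y| ≤ 35.


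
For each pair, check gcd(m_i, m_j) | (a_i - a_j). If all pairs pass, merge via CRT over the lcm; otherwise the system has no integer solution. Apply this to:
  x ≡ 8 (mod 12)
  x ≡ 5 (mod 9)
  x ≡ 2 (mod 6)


Moduli 12, 9, 6 are not pairwise coprime, so CRT works modulo lcm(m_i) when all pairwise compatibility conditions hold.
Pairwise compatibility: gcd(m_i, m_j) must divide a_i - a_j for every pair.
Merge one congruence at a time:
  Start: x ≡ 8 (mod 12).
  Combine with x ≡ 5 (mod 9): gcd(12, 9) = 3; 5 - 8 = -3, which IS divisible by 3, so compatible.
    Write x = 8 + 12·t and substitute into x ≡ 5 (mod 9): 12·t ≡ 5 − 8 = -3 (mod 9).
    Divide the congruence (and modulus) by g = 3: 4·t ≡ -1 (mod 3).
    Reduce coefficients mod 3: 1·t ≡ 2 (mod 3).
    So t ≡ 2 (mod 3).
    Then x = 8 + 12·2 = 32, valid modulo lcm(12, 9) = 36: x ≡ 32 (mod 36).
  Combine with x ≡ 2 (mod 6): gcd(36, 6) = 6; 2 - 32 = -30, which IS divisible by 6, so compatible.
    Write x = 32 + 36·t and substitute into x ≡ 2 (mod 6): 36·t ≡ 2 − 32 = -30 (mod 6).
    Divide the congruence (and modulus) by g = 6: 6·t ≡ -5 (mod 1).
    Modulo 1 every t works; take t = 0.
    Then x = 32 + 36·0 = 32, valid modulo lcm(36, 6) = 36: x ≡ 32 (mod 36).
Verify: 32 mod 12 = 8, 32 mod 9 = 5, 32 mod 6 = 2.

x ≡ 32 (mod 36).


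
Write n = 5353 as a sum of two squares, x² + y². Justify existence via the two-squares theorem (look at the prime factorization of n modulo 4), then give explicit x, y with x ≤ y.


Step 1: Factor n = 5353 = 53 · 101.
Step 2: Check the mod-4 condition on each prime factor: 53 ≡ 1 (mod 4), exponent 1; 101 ≡ 1 (mod 4), exponent 1.
All primes ≡ 3 (mod 4) appear to even exponent (or don't appear), so by the two-squares theorem n IS expressible as a sum of two squares.
Step 3: Build a representation. Here n = 53 · 101 is a product of primes ≡ 1 (mod 4). Each prime p ≡ 1 (mod 4) is itself a sum of two squares; find a² by testing p − a² for a perfect square:
  53: 53 − 1² = 52, 53 − 2² = 49 = 7² ⇒ 53 = 2² + 7².
  101: 101 − 1² = 100 = 10² ⇒ 101 = 1² + 10².
  Combine using the Brahmagupta–Fibonacci identity (a² + b²)(c² + d²) = (ac − bd)² + (ad + bc)² = (ac + bd)² + (ad − bc)²:
  53 · 101 = 5353: from (2² + 7²)(1² + 10²), take (2·1 − 7·10, 2·10 + 7·1) = (2 − 70, 20 + 7) = (-68, 27); dropping signs (only squares matter) gives (68, 27); check 68² + 27² = 4624 + 729 = 5353 ✓.
Step 4: Order so x ≤ y and verify: 27² + 68² = 729 + 4624 = 5353 = n. ✓

n = 5353 = 27² + 68² (one valid representation with x ≤ y).


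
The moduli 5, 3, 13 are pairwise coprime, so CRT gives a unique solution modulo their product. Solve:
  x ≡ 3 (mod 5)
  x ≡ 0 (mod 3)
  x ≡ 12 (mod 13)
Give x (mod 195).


Moduli 5, 3, 13 are pairwise coprime; by CRT there is a unique solution modulo M = 5 · 3 · 13 = 195.
Solve pairwise, accumulating the modulus:
  Start with x ≡ 3 (mod 5).
  Combine with x ≡ 0 (mod 3): since gcd(5, 3) = 1, we get a unique residue mod 15.
    Write x = 3 + 5·t and substitute into x ≡ 0 (mod 3): 5·t ≡ 0 − 3 = -3 (mod 3).
    Reduce coefficients mod 3: 2·t ≡ 0 (mod 3).
    The inverse of 2 mod 3 is 2 (since 2·2 = 4 = 1·3 + 1), so t ≡ 2·0 = 0 ≡ 0 (mod 3).
    Then x = 3 + 5·0 = 3, valid modulo lcm(5, 3) = 15: x ≡ 3 (mod 15).
  Combine with x ≡ 12 (mod 13): since gcd(15, 13) = 1, we get a unique residue mod 195.
    Write x = 3 + 15·t and substitute into x ≡ 12 (mod 13): 15·t ≡ 12 − 3 = 9 (mod 13).
    Reduce coefficients mod 13: 2·t ≡ 9 (mod 13).
    The inverse of 2 mod 13 is 7 (since 2·7 = 14 = 1·13 + 1), so t ≡ 7·9 = 63 ≡ 11 (mod 13).
    Then x = 3 + 15·11 = 168, valid modulo lcm(15, 13) = 195: x ≡ 168 (mod 195).
Verify: 168 mod 5 = 3 ✓, 168 mod 3 = 0 ✓, 168 mod 13 = 12 ✓.

x ≡ 168 (mod 195).


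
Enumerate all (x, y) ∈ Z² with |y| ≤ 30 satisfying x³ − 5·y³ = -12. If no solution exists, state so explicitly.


The equation is x³ - 5y³ = -12. For fixed y, x³ = 5·y³ − 12, so a solution requires the RHS to be a perfect cube.
Strategy: iterate y from -30 to 30, compute RHS = 5·y³ − 12, and check whether it is a (positive or negative) perfect cube.
Check small values of y:
  y = 0: RHS = -12 is not a perfect cube.
  y = 1: RHS = -7 is not a perfect cube.
  y = -1: RHS = -17 is not a perfect cube.
  y = 2: RHS = 28 is not a perfect cube.
  y = -2: RHS = -52 is not a perfect cube.
  y = 3: RHS = 123 is not a perfect cube.
  y = -3: RHS = -147 is not a perfect cube.
Continuing the search up to |y| = 30 finds no solutions either.
No (x, y) in the scanned range satisfies the equation.

No integer solutions with |y| ≤ 30.


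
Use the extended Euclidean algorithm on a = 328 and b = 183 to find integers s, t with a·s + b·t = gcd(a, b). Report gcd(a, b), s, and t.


Euclidean algorithm on (328, 183) — divide until remainder is 0:
  328 = 1 · 183 + 145
  183 = 1 · 145 + 38
  145 = 3 · 38 + 31
  38 = 1 · 31 + 7
  31 = 4 · 7 + 3
  7 = 2 · 3 + 1
  3 = 3 · 1 + 0
gcd(328, 183) = 1.
Track Bezout coefficients alongside the remainders: start with r₀ = 328 = a·1 + b·0 (s = 1, t = 0) and r₁ = 183 = a·0 + b·1 (s = 0, t = 1); each new remainder r_{k+1} = r_{k-1} − q_k·r_k inherits s_{k+1} = s_{k-1} − q_k·s_k, t_{k+1} = t_{k-1} − q_k·t_k, so r_k = a·s_k + b·t_k at every step:
  q = 1: r = 145, s = 1 − 1·0 = 1, t = 0 − 1·1 = -1  (check: 328·1 + 183·(-1) = 145)
  q = 1: r = 38, s = 0 − 1·1 = -1, t = 1 − 1·(-1) = 2  (check: 328·(-1) + 183·2 = 38)
  q = 3: r = 31, s = 1 − 3·(-1) = 4, t = -1 − 3·2 = -7  (check: 328·4 + 183·(-7) = 31)
  q = 1: r = 7, s = -1 − 1·4 = -5, t = 2 − 1·(-7) = 9  (check: 328·(-5) + 183·9 = 7)
  q = 4: r = 3, s = 4 − 4·(-5) = 24, t = -7 − 4·9 = -43  (check: 328·24 + 183·(-43) = 3)
  q = 2: r = 1, s = -5 − 2·24 = -53, t = 9 − 2·(-43) = 95  (check: 328·(-53) + 183·95 = 1)
The row with r = 1 (the gcd) gives the Bezout coefficients s = -53, t = 95.
Result: 328 · (-53) + 183 · (95) = 1.

gcd(328, 183) = 1; s = -53, t = 95 (check: 328·(-53) + 183·95 = 1).


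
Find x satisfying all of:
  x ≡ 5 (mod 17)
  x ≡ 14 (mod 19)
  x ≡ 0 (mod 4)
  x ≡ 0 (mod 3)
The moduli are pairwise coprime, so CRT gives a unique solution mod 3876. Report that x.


Product of moduli M = 17 · 19 · 4 · 3 = 3876.
Merge one congruence at a time:
  Start: x ≡ 5 (mod 17).
  Combine with x ≡ 14 (mod 19); new modulus lcm = 323.
    Write x = 5 + 17·t and substitute into x ≡ 14 (mod 19): 17·t ≡ 14 − 5 = 9 (mod 19).
    The inverse of 17 mod 19 is 9 (since 17·9 = 153 = 8·19 + 1), so t ≡ 9·9 = 81 ≡ 5 (mod 19).
    Then x = 5 + 17·5 = 90, valid modulo lcm(17, 19) = 323: x ≡ 90 (mod 323).
  Combine with x ≡ 0 (mod 4); new modulus lcm = 1292.
    Write x = 90 + 323·t and substitute into x ≡ 0 (mod 4): 323·t ≡ 0 − 90 = -90 (mod 4).
    Reduce coefficients mod 4: 3·t ≡ 2 (mod 4).
    The inverse of 3 mod 4 is 3 (since 3·3 = 9 = 2·4 + 1), so t ≡ 3·2 = 6 ≡ 2 (mod 4).
    Then x = 90 + 323·2 = 736, valid modulo lcm(323, 4) = 1292: x ≡ 736 (mod 1292).
  Combine with x ≡ 0 (mod 3); new modulus lcm = 3876.
    Write x = 736 + 1292·t and substitute into x ≡ 0 (mod 3): 1292·t ≡ 0 − 736 = -736 (mod 3).
    Reduce coefficients mod 3: 2·t ≡ 2 (mod 3).
    The inverse of 2 mod 3 is 2 (since 2·2 = 4 = 1·3 + 1), so t ≡ 2·2 = 4 ≡ 1 (mod 3).
    Then x = 736 + 1292·1 = 2028, valid modulo lcm(1292, 3) = 3876: x ≡ 2028 (mod 3876).
Verify against each original: 2028 mod 17 = 5, 2028 mod 19 = 14, 2028 mod 4 = 0, 2028 mod 3 = 0.

x ≡ 2028 (mod 3876).


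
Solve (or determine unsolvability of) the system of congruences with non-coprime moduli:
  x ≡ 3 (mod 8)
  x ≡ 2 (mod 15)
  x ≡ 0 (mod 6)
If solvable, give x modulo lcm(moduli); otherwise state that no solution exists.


Moduli 8, 15, 6 are not pairwise coprime, so CRT works modulo lcm(m_i) when all pairwise compatibility conditions hold.
Pairwise compatibility: gcd(m_i, m_j) must divide a_i - a_j for every pair.
Merge one congruence at a time:
  Start: x ≡ 3 (mod 8).
  Combine with x ≡ 2 (mod 15): gcd(8, 15) = 1; 2 - 3 = -1, which IS divisible by 1, so compatible.
    Write x = 3 + 8·t and substitute into x ≡ 2 (mod 15): 8·t ≡ 2 − 3 = -1 (mod 15).
    Reduce coefficients mod 15: 8·t ≡ 14 (mod 15).
    The inverse of 8 mod 15 is 2 (since 8·2 = 16 = 1·15 + 1), so t ≡ 2·14 = 28 ≡ 13 (mod 15).
    Then x = 3 + 8·13 = 107, valid modulo lcm(8, 15) = 120: x ≡ 107 (mod 120).
  Combine with x ≡ 0 (mod 6): gcd(120, 6) = 6, and 0 - 107 = -107 is NOT divisible by 6.
    ⇒ system is inconsistent (no integer solution).

No solution (the system is inconsistent).


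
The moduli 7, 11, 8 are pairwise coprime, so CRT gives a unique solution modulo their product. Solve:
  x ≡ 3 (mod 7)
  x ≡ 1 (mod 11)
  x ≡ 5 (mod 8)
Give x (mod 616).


Moduli 7, 11, 8 are pairwise coprime; by CRT there is a unique solution modulo M = 7 · 11 · 8 = 616.
Solve pairwise, accumulating the modulus:
  Start with x ≡ 3 (mod 7).
  Combine with x ≡ 1 (mod 11): since gcd(7, 11) = 1, we get a unique residue mod 77.
    Write x = 3 + 7·t and substitute into x ≡ 1 (mod 11): 7·t ≡ 1 − 3 = -2 (mod 11).
    Reduce coefficients mod 11: 7·t ≡ 9 (mod 11).
    The inverse of 7 mod 11 is 8 (since 7·8 = 56 = 5·11 + 1), so t ≡ 8·9 = 72 ≡ 6 (mod 11).
    Then x = 3 + 7·6 = 45, valid modulo lcm(7, 11) = 77: x ≡ 45 (mod 77).
  Combine with x ≡ 5 (mod 8): since gcd(77, 8) = 1, we get a unique residue mod 616.
    Write x = 45 + 77·t and substitute into x ≡ 5 (mod 8): 77·t ≡ 5 − 45 = -40 (mod 8).
    Reduce coefficients mod 8: 5·t ≡ 0 (mod 8).
    The inverse of 5 mod 8 is 5 (since 5·5 = 25 = 3·8 + 1), so t ≡ 5·0 = 0 ≡ 0 (mod 8).
    Then x = 45 + 77·0 = 45, valid modulo lcm(77, 8) = 616: x ≡ 45 (mod 616).
Verify: 45 mod 7 = 3 ✓, 45 mod 11 = 1 ✓, 45 mod 8 = 5 ✓.

x ≡ 45 (mod 616).


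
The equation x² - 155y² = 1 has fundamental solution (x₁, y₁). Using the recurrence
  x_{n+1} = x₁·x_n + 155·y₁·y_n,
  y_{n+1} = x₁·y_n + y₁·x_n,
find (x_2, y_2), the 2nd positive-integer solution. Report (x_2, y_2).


Step 1: Find the fundamental solution (x₁, y₁) of x² - 155y² = 1.
  Expand √155 as a continued fraction. a₀ = ⌊√155⌋ = 12; iterate m_{k+1} = d_k·a_k − m_k, d_{k+1} = (155 − m_{k+1}²)/d_k, a_{k+1} = ⌊(a₀ + m_{k+1})/d_{k+1}⌋ (starting m₀ = 0, d₀ = 1), with convergents p_k = a_k·p_{k-1} + p_{k-2}, q_k = a_k·q_{k-1} + q_{k-2} (p₋₁ = 1, q₋₁ = 0):
  k = 0: a₀ = 12; p₀/q₀ = 12/1; p₀² − 155·q₀² = 144 − 155 = -11.
  k = 1: m = 12, d = 11, a = ⌊(12 + 12)/11⌋ = 2; p/q = (2·12 + 1)/(2·1 + 0) = 25/2; p² − 155·q² = 625 − 620 = 5.
  k = 2: m = 10, d = 5, a = ⌊(12 + 10)/5⌋ = 4; p/q = (4·25 + 12)/(4·2 + 1) = 112/9; p² − 155·q² = 12544 − 12555 = -11.
  k = 3: m = 10, d = 11, a = ⌊(12 + 10)/11⌋ = 2; p/q = (2·112 + 25)/(2·9 + 2) = 249/20; p² − 155·q² = 62001 − 62000 = 1.
  The first convergent with p² − 155·q² = 1 gives the fundamental solution (x₁, y₁) = (249, 20).
Step 2: Apply the recurrence (x_{n+1}, y_{n+1}) = (x₁x_n + 155y₁y_n, x₁y_n + y₁x_n) repeatedly.
  From (x_1, y_1) = (249, 20): x_2 = 249·249 + 155·20·20 = 124001; y_2 = 249·20 + 20·249 = 9960.
Step 3: Verify x_2² - 155·y_2² = 15376248001 - 15376248000 = 1 (should be 1). ✓

(x_1, y_1) = (249, 20); (x_2, y_2) = (124001, 9960).


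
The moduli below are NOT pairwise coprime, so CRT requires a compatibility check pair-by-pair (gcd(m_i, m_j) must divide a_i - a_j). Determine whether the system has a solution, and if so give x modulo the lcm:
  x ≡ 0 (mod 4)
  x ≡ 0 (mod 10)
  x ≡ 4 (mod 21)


Moduli 4, 10, 21 are not pairwise coprime, so CRT works modulo lcm(m_i) when all pairwise compatibility conditions hold.
Pairwise compatibility: gcd(m_i, m_j) must divide a_i - a_j for every pair.
Merge one congruence at a time:
  Start: x ≡ 0 (mod 4).
  Combine with x ≡ 0 (mod 10): gcd(4, 10) = 2; 0 - 0 = 0, which IS divisible by 2, so compatible.
    Write x = 0 + 4·t and substitute into x ≡ 0 (mod 10): 4·t ≡ 0 − 0 = 0 (mod 10).
    Divide the congruence (and modulus) by g = 2: 2·t ≡ 0 (mod 5).
    The inverse of 2 mod 5 is 3 (since 2·3 = 6 = 1·5 + 1), so t ≡ 3·0 = 0 ≡ 0 (mod 5).
    Then x = 0 + 4·0 = 0, valid modulo lcm(4, 10) = 20: x ≡ 0 (mod 20).
  Combine with x ≡ 4 (mod 21): gcd(20, 21) = 1; 4 - 0 = 4, which IS divisible by 1, so compatible.
    Write x = 0 + 20·t and substitute into x ≡ 4 (mod 21): 20·t ≡ 4 − 0 = 4 (mod 21).
    The inverse of 20 mod 21 is 20 (since 20·20 = 400 = 19·21 + 1), so t ≡ 20·4 = 80 ≡ 17 (mod 21).
    Then x = 0 + 20·17 = 340, valid modulo lcm(20, 21) = 420: x ≡ 340 (mod 420).
Verify: 340 mod 4 = 0, 340 mod 10 = 0, 340 mod 21 = 4.

x ≡ 340 (mod 420).


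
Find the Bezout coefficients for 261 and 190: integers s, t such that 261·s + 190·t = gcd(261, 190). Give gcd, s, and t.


Euclidean algorithm on (261, 190) — divide until remainder is 0:
  261 = 1 · 190 + 71
  190 = 2 · 71 + 48
  71 = 1 · 48 + 23
  48 = 2 · 23 + 2
  23 = 11 · 2 + 1
  2 = 2 · 1 + 0
gcd(261, 190) = 1.
Track Bezout coefficients alongside the remainders: start with r₀ = 261 = a·1 + b·0 (s = 1, t = 0) and r₁ = 190 = a·0 + b·1 (s = 0, t = 1); each new remainder r_{k+1} = r_{k-1} − q_k·r_k inherits s_{k+1} = s_{k-1} − q_k·s_k, t_{k+1} = t_{k-1} − q_k·t_k, so r_k = a·s_k + b·t_k at every step:
  q = 1: r = 71, s = 1 − 1·0 = 1, t = 0 − 1·1 = -1  (check: 261·1 + 190·(-1) = 71)
  q = 2: r = 48, s = 0 − 2·1 = -2, t = 1 − 2·(-1) = 3  (check: 261·(-2) + 190·3 = 48)
  q = 1: r = 23, s = 1 − 1·(-2) = 3, t = -1 − 1·3 = -4  (check: 261·3 + 190·(-4) = 23)
  q = 2: r = 2, s = -2 − 2·3 = -8, t = 3 − 2·(-4) = 11  (check: 261·(-8) + 190·11 = 2)
  q = 11: r = 1, s = 3 − 11·(-8) = 91, t = -4 − 11·11 = -125  (check: 261·91 + 190·(-125) = 1)
The row with r = 1 (the gcd) gives the Bezout coefficients s = 91, t = -125.
Result: 261 · (91) + 190 · (-125) = 1.

gcd(261, 190) = 1; s = 91, t = -125 (check: 261·91 + 190·(-125) = 1).


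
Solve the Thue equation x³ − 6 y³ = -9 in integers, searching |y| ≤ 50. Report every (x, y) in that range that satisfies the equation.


The equation is x³ - 6y³ = -9. For fixed y, x³ = 6·y³ − 9, so a solution requires the RHS to be a perfect cube.
Strategy: iterate y from -50 to 50, compute RHS = 6·y³ − 9, and check whether it is a (positive or negative) perfect cube.
Check small values of y:
  y = 0: RHS = -9 is not a perfect cube.
  y = 1: RHS = -3 is not a perfect cube.
  y = -1: RHS = -15 is not a perfect cube.
  y = 2: RHS = 39 is not a perfect cube.
  y = -2: RHS = -57 is not a perfect cube.
  y = 3: RHS = 153 is not a perfect cube.
  y = -3: RHS = -171 is not a perfect cube.
Continuing the search up to |y| = 50 finds no solutions either.
No (x, y) in the scanned range satisfies the equation.

No integer solutions with |y| ≤ 50.


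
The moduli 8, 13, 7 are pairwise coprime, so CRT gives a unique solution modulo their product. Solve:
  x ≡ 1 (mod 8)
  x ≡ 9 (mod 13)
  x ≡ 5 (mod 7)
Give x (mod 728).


Moduli 8, 13, 7 are pairwise coprime; by CRT there is a unique solution modulo M = 8 · 13 · 7 = 728.
Solve pairwise, accumulating the modulus:
  Start with x ≡ 1 (mod 8).
  Combine with x ≡ 9 (mod 13): since gcd(8, 13) = 1, we get a unique residue mod 104.
    Write x = 1 + 8·t and substitute into x ≡ 9 (mod 13): 8·t ≡ 9 − 1 = 8 (mod 13).
    The inverse of 8 mod 13 is 5 (since 8·5 = 40 = 3·13 + 1), so t ≡ 5·8 = 40 ≡ 1 (mod 13).
    Then x = 1 + 8·1 = 9, valid modulo lcm(8, 13) = 104: x ≡ 9 (mod 104).
  Combine with x ≡ 5 (mod 7): since gcd(104, 7) = 1, we get a unique residue mod 728.
    Write x = 9 + 104·t and substitute into x ≡ 5 (mod 7): 104·t ≡ 5 − 9 = -4 (mod 7).
    Reduce coefficients mod 7: 6·t ≡ 3 (mod 7).
    The inverse of 6 mod 7 is 6 (since 6·6 = 36 = 5·7 + 1), so t ≡ 6·3 = 18 ≡ 4 (mod 7).
    Then x = 9 + 104·4 = 425, valid modulo lcm(104, 7) = 728: x ≡ 425 (mod 728).
Verify: 425 mod 8 = 1 ✓, 425 mod 13 = 9 ✓, 425 mod 7 = 5 ✓.

x ≡ 425 (mod 728).


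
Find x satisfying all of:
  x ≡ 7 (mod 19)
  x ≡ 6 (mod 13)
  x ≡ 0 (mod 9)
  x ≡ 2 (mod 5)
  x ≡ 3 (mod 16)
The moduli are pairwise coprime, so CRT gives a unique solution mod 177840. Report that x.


Product of moduli M = 19 · 13 · 9 · 5 · 16 = 177840.
Merge one congruence at a time:
  Start: x ≡ 7 (mod 19).
  Combine with x ≡ 6 (mod 13); new modulus lcm = 247.
    Write x = 7 + 19·t and substitute into x ≡ 6 (mod 13): 19·t ≡ 6 − 7 = -1 (mod 13).
    Reduce coefficients mod 13: 6·t ≡ 12 (mod 13).
    The inverse of 6 mod 13 is 11 (since 6·11 = 66 = 5·13 + 1), so t ≡ 11·12 = 132 ≡ 2 (mod 13).
    Then x = 7 + 19·2 = 45, valid modulo lcm(19, 13) = 247: x ≡ 45 (mod 247).
  Combine with x ≡ 0 (mod 9); new modulus lcm = 2223.
    Write x = 45 + 247·t and substitute into x ≡ 0 (mod 9): 247·t ≡ 0 − 45 = -45 (mod 9).
    Reduce coefficients mod 9: 4·t ≡ 0 (mod 9).
    The inverse of 4 mod 9 is 7 (since 4·7 = 28 = 3·9 + 1), so t ≡ 7·0 = 0 ≡ 0 (mod 9).
    Then x = 45 + 247·0 = 45, valid modulo lcm(247, 9) = 2223: x ≡ 45 (mod 2223).
  Combine with x ≡ 2 (mod 5); new modulus lcm = 11115.
    Write x = 45 + 2223·t and substitute into x ≡ 2 (mod 5): 2223·t ≡ 2 − 45 = -43 (mod 5).
    Reduce coefficients mod 5: 3·t ≡ 2 (mod 5).
    The inverse of 3 mod 5 is 2 (since 3·2 = 6 = 1·5 + 1), so t ≡ 2·2 = 4 ≡ 4 (mod 5).
    Then x = 45 + 2223·4 = 8937, valid modulo lcm(2223, 5) = 11115: x ≡ 8937 (mod 11115).
  Combine with x ≡ 3 (mod 16); new modulus lcm = 177840.
    Write x = 8937 + 11115·t and substitute into x ≡ 3 (mod 16): 11115·t ≡ 3 − 8937 = -8934 (mod 16).
    Reduce coefficients mod 16: 11·t ≡ 10 (mod 16).
    The inverse of 11 mod 16 is 3 (since 11·3 = 33 = 2·16 + 1), so t ≡ 3·10 = 30 ≡ 14 (mod 16).
    Then x = 8937 + 11115·14 = 164547, valid modulo lcm(11115, 16) = 177840: x ≡ 164547 (mod 177840).
Verify against each original: 164547 mod 19 = 7, 164547 mod 13 = 6, 164547 mod 9 = 0, 164547 mod 5 = 2, 164547 mod 16 = 3.

x ≡ 164547 (mod 177840).


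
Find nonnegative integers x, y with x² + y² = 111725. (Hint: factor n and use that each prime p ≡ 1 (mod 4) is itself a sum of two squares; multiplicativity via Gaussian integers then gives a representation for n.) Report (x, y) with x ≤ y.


Step 1: Factor n = 111725 = 5^2 · 41 · 109.
Step 2: Check the mod-4 condition on each prime factor: 5 ≡ 1 (mod 4), exponent 2; 41 ≡ 1 (mod 4), exponent 1; 109 ≡ 1 (mod 4), exponent 1.
All primes ≡ 3 (mod 4) appear to even exponent (or don't appear), so by the two-squares theorem n IS expressible as a sum of two squares.
Step 3: Build a representation. Group n = k² · m with k = 5 and m = 41 · 109 = 4469 (a product of primes ≡ 1 (mod 4)); a representation of m scales to one of n via (k·x)² + (k·y)² = k²(x² + y²). Each prime p ≡ 1 (mod 4) is itself a sum of two squares; find a² by testing p − a² for a perfect square:
  41: 41 − 1² = 40, 41 − 2² = 37, 41 − 3² = 32, 41 − 4² = 25 = 5² ⇒ 41 = 4² + 5².
  109: 109 − 1² = 108, 109 − 2² = 105, 109 − 3² = 100 = 10² ⇒ 109 = 3² + 10².
  Combine using the Brahmagupta–Fibonacci identity (a² + b²)(c² + d²) = (ac − bd)² + (ad + bc)² = (ac + bd)² + (ad − bc)²:
  41 · 109 = 4469: from (4² + 5²)(3² + 10²), take (4·3 − 5·10, 4·10 + 5·3) = (12 − 50, 40 + 15) = (-38, 55); dropping signs (only squares matter) gives (38, 55); check 38² + 55² = 1444 + 3025 = 4469 ✓.
  Scale by k = 5: (5·38, 5·55) = (190, 275).
Step 4: Order so x ≤ y and verify: 190² + 275² = 36100 + 75625 = 111725 = n. ✓

n = 111725 = 190² + 275² (one valid representation with x ≤ y).


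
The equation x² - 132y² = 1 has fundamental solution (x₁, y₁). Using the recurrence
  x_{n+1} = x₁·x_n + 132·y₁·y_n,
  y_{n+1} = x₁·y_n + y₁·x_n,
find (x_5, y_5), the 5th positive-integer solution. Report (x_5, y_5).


Step 1: Find the fundamental solution (x₁, y₁) of x² - 132y² = 1.
  Expand √132 as a continued fraction. a₀ = ⌊√132⌋ = 11; iterate m_{k+1} = d_k·a_k − m_k, d_{k+1} = (132 − m_{k+1}²)/d_k, a_{k+1} = ⌊(a₀ + m_{k+1})/d_{k+1}⌋ (starting m₀ = 0, d₀ = 1), with convergents p_k = a_k·p_{k-1} + p_{k-2}, q_k = a_k·q_{k-1} + q_{k-2} (p₋₁ = 1, q₋₁ = 0):
  k = 0: a₀ = 11; p₀/q₀ = 11/1; p₀² − 132·q₀² = 121 − 132 = -11.
  k = 1: m = 11, d = 11, a = ⌊(11 + 11)/11⌋ = 2; p/q = (2·11 + 1)/(2·1 + 0) = 23/2; p² − 132·q² = 529 − 528 = 1.
  The first convergent with p² − 132·q² = 1 gives the fundamental solution (x₁, y₁) = (23, 2).
Step 2: Apply the recurrence (x_{n+1}, y_{n+1}) = (x₁x_n + 132y₁y_n, x₁y_n + y₁x_n) repeatedly.
  From (x_1, y_1) = (23, 2): x_2 = 23·23 + 132·2·2 = 1057; y_2 = 23·2 + 2·23 = 92.
  From (x_2, y_2) = (1057, 92): x_3 = 23·1057 + 132·2·92 = 48599; y_3 = 23·92 + 2·1057 = 4230.
  From (x_3, y_3) = (48599, 4230): x_4 = 23·48599 + 132·2·4230 = 2234497; y_4 = 23·4230 + 2·48599 = 194488.
  From (x_4, y_4) = (2234497, 194488): x_5 = 23·2234497 + 132·2·194488 = 102738263; y_5 = 23·194488 + 2·2234497 = 8942218.
Step 3: Verify x_5² - 132·y_5² = 10555150684257169 - 10555150684257168 = 1 (should be 1). ✓

(x_1, y_1) = (23, 2); (x_5, y_5) = (102738263, 8942218).


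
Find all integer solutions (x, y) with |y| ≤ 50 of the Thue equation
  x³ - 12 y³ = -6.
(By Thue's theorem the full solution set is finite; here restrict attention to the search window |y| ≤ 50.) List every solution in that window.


The equation is x³ - 12y³ = -6. For fixed y, x³ = 12·y³ − 6, so a solution requires the RHS to be a perfect cube.
Strategy: iterate y from -50 to 50, compute RHS = 12·y³ − 6, and check whether it is a (positive or negative) perfect cube.
Check small values of y:
  y = 0: RHS = -6 is not a perfect cube.
  y = 1: RHS = 6 is not a perfect cube.
  y = -1: RHS = -18 is not a perfect cube.
  y = 2: RHS = 90 is not a perfect cube.
  y = -2: RHS = -102 is not a perfect cube.
  y = 3: RHS = 318 is not a perfect cube.
  y = -3: RHS = -330 is not a perfect cube.
Continuing the search up to |y| = 50 finds no solutions either.
No (x, y) in the scanned range satisfies the equation.

No integer solutions with |y| ≤ 50.


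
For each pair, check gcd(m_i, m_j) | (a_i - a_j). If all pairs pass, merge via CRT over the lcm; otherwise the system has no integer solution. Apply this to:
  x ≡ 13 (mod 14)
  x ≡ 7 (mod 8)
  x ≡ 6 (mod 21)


Moduli 14, 8, 21 are not pairwise coprime, so CRT works modulo lcm(m_i) when all pairwise compatibility conditions hold.
Pairwise compatibility: gcd(m_i, m_j) must divide a_i - a_j for every pair.
Merge one congruence at a time:
  Start: x ≡ 13 (mod 14).
  Combine with x ≡ 7 (mod 8): gcd(14, 8) = 2; 7 - 13 = -6, which IS divisible by 2, so compatible.
    Write x = 13 + 14·t and substitute into x ≡ 7 (mod 8): 14·t ≡ 7 − 13 = -6 (mod 8).
    Divide the congruence (and modulus) by g = 2: 7·t ≡ -3 (mod 4).
    Reduce coefficients mod 4: 3·t ≡ 1 (mod 4).
    The inverse of 3 mod 4 is 3 (since 3·3 = 9 = 2·4 + 1), so t ≡ 3·1 = 3 ≡ 3 (mod 4).
    Then x = 13 + 14·3 = 55, valid modulo lcm(14, 8) = 56: x ≡ 55 (mod 56).
  Combine with x ≡ 6 (mod 21): gcd(56, 21) = 7; 6 - 55 = -49, which IS divisible by 7, so compatible.
    Write x = 55 + 56·t and substitute into x ≡ 6 (mod 21): 56·t ≡ 6 − 55 = -49 (mod 21).
    Divide the congruence (and modulus) by g = 7: 8·t ≡ -7 (mod 3).
    Reduce coefficients mod 3: 2·t ≡ 2 (mod 3).
    The inverse of 2 mod 3 is 2 (since 2·2 = 4 = 1·3 + 1), so t ≡ 2·2 = 4 ≡ 1 (mod 3).
    Then x = 55 + 56·1 = 111, valid modulo lcm(56, 21) = 168: x ≡ 111 (mod 168).
Verify: 111 mod 14 = 13, 111 mod 8 = 7, 111 mod 21 = 6.

x ≡ 111 (mod 168).


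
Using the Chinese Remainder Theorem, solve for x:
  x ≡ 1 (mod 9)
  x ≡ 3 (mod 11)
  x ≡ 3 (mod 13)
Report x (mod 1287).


Moduli 9, 11, 13 are pairwise coprime; by CRT there is a unique solution modulo M = 9 · 11 · 13 = 1287.
Solve pairwise, accumulating the modulus:
  Start with x ≡ 1 (mod 9).
  Combine with x ≡ 3 (mod 11): since gcd(9, 11) = 1, we get a unique residue mod 99.
    Write x = 1 + 9·t and substitute into x ≡ 3 (mod 11): 9·t ≡ 3 − 1 = 2 (mod 11).
    The inverse of 9 mod 11 is 5 (since 9·5 = 45 = 4·11 + 1), so t ≡ 5·2 = 10 ≡ 10 (mod 11).
    Then x = 1 + 9·10 = 91, valid modulo lcm(9, 11) = 99: x ≡ 91 (mod 99).
  Combine with x ≡ 3 (mod 13): since gcd(99, 13) = 1, we get a unique residue mod 1287.
    Write x = 91 + 99·t and substitute into x ≡ 3 (mod 13): 99·t ≡ 3 − 91 = -88 (mod 13).
    Reduce coefficients mod 13: 8·t ≡ 3 (mod 13).
    The inverse of 8 mod 13 is 5 (since 8·5 = 40 = 3·13 + 1), so t ≡ 5·3 = 15 ≡ 2 (mod 13).
    Then x = 91 + 99·2 = 289, valid modulo lcm(99, 13) = 1287: x ≡ 289 (mod 1287).
Verify: 289 mod 9 = 1 ✓, 289 mod 11 = 3 ✓, 289 mod 13 = 3 ✓.

x ≡ 289 (mod 1287).


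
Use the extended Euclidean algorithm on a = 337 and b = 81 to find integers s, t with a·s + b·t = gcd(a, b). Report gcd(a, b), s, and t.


Euclidean algorithm on (337, 81) — divide until remainder is 0:
  337 = 4 · 81 + 13
  81 = 6 · 13 + 3
  13 = 4 · 3 + 1
  3 = 3 · 1 + 0
gcd(337, 81) = 1.
Track Bezout coefficients alongside the remainders: start with r₀ = 337 = a·1 + b·0 (s = 1, t = 0) and r₁ = 81 = a·0 + b·1 (s = 0, t = 1); each new remainder r_{k+1} = r_{k-1} − q_k·r_k inherits s_{k+1} = s_{k-1} − q_k·s_k, t_{k+1} = t_{k-1} − q_k·t_k, so r_k = a·s_k + b·t_k at every step:
  q = 4: r = 13, s = 1 − 4·0 = 1, t = 0 − 4·1 = -4  (check: 337·1 + 81·(-4) = 13)
  q = 6: r = 3, s = 0 − 6·1 = -6, t = 1 − 6·(-4) = 25  (check: 337·(-6) + 81·25 = 3)
  q = 4: r = 1, s = 1 − 4·(-6) = 25, t = -4 − 4·25 = -104  (check: 337·25 + 81·(-104) = 1)
The row with r = 1 (the gcd) gives the Bezout coefficients s = 25, t = -104.
Result: 337 · (25) + 81 · (-104) = 1.

gcd(337, 81) = 1; s = 25, t = -104 (check: 337·25 + 81·(-104) = 1).


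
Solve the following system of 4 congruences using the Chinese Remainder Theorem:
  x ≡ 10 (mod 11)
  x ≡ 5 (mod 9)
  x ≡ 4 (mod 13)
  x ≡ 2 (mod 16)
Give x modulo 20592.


Product of moduli M = 11 · 9 · 13 · 16 = 20592.
Merge one congruence at a time:
  Start: x ≡ 10 (mod 11).
  Combine with x ≡ 5 (mod 9); new modulus lcm = 99.
    Write x = 10 + 11·t and substitute into x ≡ 5 (mod 9): 11·t ≡ 5 − 10 = -5 (mod 9).
    Reduce coefficients mod 9: 2·t ≡ 4 (mod 9).
    The inverse of 2 mod 9 is 5 (since 2·5 = 10 = 1·9 + 1), so t ≡ 5·4 = 20 ≡ 2 (mod 9).
    Then x = 10 + 11·2 = 32, valid modulo lcm(11, 9) = 99: x ≡ 32 (mod 99).
  Combine with x ≡ 4 (mod 13); new modulus lcm = 1287.
    Write x = 32 + 99·t and substitute into x ≡ 4 (mod 13): 99·t ≡ 4 − 32 = -28 (mod 13).
    Reduce coefficients mod 13: 8·t ≡ 11 (mod 13).
    The inverse of 8 mod 13 is 5 (since 8·5 = 40 = 3·13 + 1), so t ≡ 5·11 = 55 ≡ 3 (mod 13).
    Then x = 32 + 99·3 = 329, valid modulo lcm(99, 13) = 1287: x ≡ 329 (mod 1287).
  Combine with x ≡ 2 (mod 16); new modulus lcm = 20592.
    Write x = 329 + 1287·t and substitute into x ≡ 2 (mod 16): 1287·t ≡ 2 − 329 = -327 (mod 16).
    Reduce coefficients mod 16: 7·t ≡ 9 (mod 16).
    The inverse of 7 mod 16 is 7 (since 7·7 = 49 = 3·16 + 1), so t ≡ 7·9 = 63 ≡ 15 (mod 16).
    Then x = 329 + 1287·15 = 19634, valid modulo lcm(1287, 16) = 20592: x ≡ 19634 (mod 20592).
Verify against each original: 19634 mod 11 = 10, 19634 mod 9 = 5, 19634 mod 13 = 4, 19634 mod 16 = 2.

x ≡ 19634 (mod 20592).
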